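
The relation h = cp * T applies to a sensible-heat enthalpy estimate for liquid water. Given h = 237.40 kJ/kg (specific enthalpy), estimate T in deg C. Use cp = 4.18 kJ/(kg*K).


T = h / cp
T = 237.40 / 4.18
T = 56.794 deg C


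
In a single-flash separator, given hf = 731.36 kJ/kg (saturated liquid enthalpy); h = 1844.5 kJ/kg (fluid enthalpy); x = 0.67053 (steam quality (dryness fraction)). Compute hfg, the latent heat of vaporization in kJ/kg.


hfg = (h - hf) / x
hfg = (1844.5 - 731.36) / 0.67053
hfg = 1660.1 kJ/kg


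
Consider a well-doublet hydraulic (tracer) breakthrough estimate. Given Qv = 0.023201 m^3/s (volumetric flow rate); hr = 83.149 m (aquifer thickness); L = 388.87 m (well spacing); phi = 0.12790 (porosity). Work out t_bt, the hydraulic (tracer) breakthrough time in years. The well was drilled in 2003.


t_bt = pi * hr * phi * L^2 / (3 * Qv) / (365.25*86400)
t_bt = pi * 83.149 * 0.12790 * 388.87^2 / (3 * 0.023201) / (365.25*86400)
t_bt = 2.3001 years


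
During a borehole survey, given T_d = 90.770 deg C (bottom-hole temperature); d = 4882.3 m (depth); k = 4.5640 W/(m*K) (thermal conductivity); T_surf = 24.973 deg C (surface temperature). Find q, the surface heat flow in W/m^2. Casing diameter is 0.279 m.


Step 1: grad = (T_d - T_surf)/d * 1000 = (90.77 - 24.973)/4882.3 * 1000 = 13.47664 deg C/km
Step 2: q = k * grad / 1000 = 4.564 * 13.47664 / 1000 = 0.061507 W/m^2
q = 0.061507 W/m^2


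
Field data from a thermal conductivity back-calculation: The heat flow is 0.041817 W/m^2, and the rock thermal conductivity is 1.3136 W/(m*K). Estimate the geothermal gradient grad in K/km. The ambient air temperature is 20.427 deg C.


grad = q / k * 1000
grad = 0.041817 / 1.3136 * 1000
grad = 31.83389 deg C/km
Convert: 31.83389 deg C/km * 1.0 = 31.834 K/km
grad = 31.834 K/km


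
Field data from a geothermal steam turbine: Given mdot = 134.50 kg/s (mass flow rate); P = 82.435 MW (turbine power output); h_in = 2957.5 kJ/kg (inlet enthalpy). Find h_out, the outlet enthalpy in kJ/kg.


h_out = h_in - P * 1000 / mdot
h_out = 2957.5 - 82.435 * 1000 / 134.50
h_out = 2344.6 kJ/kg


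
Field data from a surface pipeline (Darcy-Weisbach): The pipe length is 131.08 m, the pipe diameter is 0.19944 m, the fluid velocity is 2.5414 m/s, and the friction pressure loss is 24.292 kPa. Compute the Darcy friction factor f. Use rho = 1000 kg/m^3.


f = dP*1000 / ((L/D)*(rho*vel^2/2))
f = 24.292*1000 / ((131.08/0.19944)*(1000*2.5414^2/2))
f = 0.011445


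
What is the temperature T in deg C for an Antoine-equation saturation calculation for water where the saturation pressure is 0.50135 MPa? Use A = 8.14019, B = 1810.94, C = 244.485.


T = B / (A - log10(P_sat * 760 / 0.101325)) - C
T = 1810.94 / (8.14019 - log10(0.50135 * 760 / 0.101325)) - 244.485
T = 152.22 deg C


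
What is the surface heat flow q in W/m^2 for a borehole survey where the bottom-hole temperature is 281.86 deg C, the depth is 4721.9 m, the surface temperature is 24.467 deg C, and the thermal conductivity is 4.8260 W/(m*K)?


Step 1: grad = (T_d - T_surf)/d * 1000 = (281.86 - 24.467)/4721.9 * 1000 = 54.51047 deg C/km
Step 2: q = k * grad / 1000 = 4.826 * 54.51047 / 1000 = 0.26307 W/m^2
q = 0.26307 W/m^2


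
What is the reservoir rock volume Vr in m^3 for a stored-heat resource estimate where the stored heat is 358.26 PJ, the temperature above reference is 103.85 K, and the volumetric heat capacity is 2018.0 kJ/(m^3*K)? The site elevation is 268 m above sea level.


Vr = Q_s * 1e12 / (rhoc * dT)
Vr = 358.26 * 1e12 / (2018.0 * 103.85)
Vr = 1.7095e+09 m^3


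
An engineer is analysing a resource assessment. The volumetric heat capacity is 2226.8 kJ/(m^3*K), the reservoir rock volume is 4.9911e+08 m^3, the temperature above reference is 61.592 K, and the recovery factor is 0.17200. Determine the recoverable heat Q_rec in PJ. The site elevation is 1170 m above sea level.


Step 1: Q_s = Vr*rhoc*dT/1e12 = 4.9911e+08*2226.8*61.592/1e12 = 68.45447 PJ
Step 2: Q_rec = Q_s * RF = 68.45447 * 0.172 = 11.774 PJ
Q_rec = 11.774 PJ


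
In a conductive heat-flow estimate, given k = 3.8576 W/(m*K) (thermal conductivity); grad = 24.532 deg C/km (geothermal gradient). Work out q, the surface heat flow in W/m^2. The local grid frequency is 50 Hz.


q = k * grad / 1000
q = 3.8576 * 24.532 / 1000
q = 0.094635 W/m^2


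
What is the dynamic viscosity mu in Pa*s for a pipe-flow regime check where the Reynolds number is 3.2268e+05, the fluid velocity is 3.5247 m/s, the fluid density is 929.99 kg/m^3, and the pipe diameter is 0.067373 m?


mu = rho * vel * D / Re
mu = 929.99 * 3.5247 * 0.067373 / 3.2268e+05
mu = 0.00068441 Pa*s


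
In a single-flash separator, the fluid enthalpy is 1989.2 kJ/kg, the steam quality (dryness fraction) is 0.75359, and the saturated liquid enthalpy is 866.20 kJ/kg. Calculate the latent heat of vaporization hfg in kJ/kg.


hfg = (h - hf) / x
hfg = (1989.2 - 866.20) / 0.75359
hfg = 1490.2 kJ/kg


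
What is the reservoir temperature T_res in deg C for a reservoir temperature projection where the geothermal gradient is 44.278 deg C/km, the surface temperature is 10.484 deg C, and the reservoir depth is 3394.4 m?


T_res = T_surf + grad * d / 1000
T_res = 10.484 + 44.278 * 3394.4 / 1000
T_res = 160.78 deg C


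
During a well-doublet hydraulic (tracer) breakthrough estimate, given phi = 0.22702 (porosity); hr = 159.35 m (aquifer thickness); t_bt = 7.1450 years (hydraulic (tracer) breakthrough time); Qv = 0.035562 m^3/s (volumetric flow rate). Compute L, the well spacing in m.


L = sqrt(t_bt*365.25*86400*3*Qv / (pi*hr*phi))
L = sqrt(7.1450*365.25*86400*3*0.035562 / (pi*159.35*0.22702))
L = 460.07 m


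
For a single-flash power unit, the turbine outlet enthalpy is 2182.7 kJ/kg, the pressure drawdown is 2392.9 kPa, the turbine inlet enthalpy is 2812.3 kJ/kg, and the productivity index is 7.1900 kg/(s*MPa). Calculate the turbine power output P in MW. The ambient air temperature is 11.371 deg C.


Step 1: mdot = PI * dP / 1000 = 7.19 * 2392.9 / 1000 = 17.20495 kg/s
Step 2: P = mdot*(h_in - h_out)/1000 = 17.20495*(2812.3 - 2182.7)/1000 = 10.832 MW
P = 10.832 MW


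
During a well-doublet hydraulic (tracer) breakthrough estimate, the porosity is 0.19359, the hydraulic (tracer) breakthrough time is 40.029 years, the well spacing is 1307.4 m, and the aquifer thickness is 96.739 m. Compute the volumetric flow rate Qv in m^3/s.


Qv = pi*hr*phi*L^2 / (3*t_bt*365.25*86400)
Qv = pi*96.739*0.19359*1307.4^2 / (3*40.029*365.25*86400)
Qv = 0.026537 m^3/s


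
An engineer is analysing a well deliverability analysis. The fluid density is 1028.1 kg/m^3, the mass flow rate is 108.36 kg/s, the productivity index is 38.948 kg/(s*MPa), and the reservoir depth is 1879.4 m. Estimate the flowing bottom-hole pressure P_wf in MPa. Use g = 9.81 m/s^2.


Step 1: P_i = rho*g*h/1e6 = 1028.1*9.81*1879.4/1e6 = 18.95499 MPa
Step 2: P_wf = P_i - mdot/PI = 18.95499 - 108.36/38.948 = 16.173 MPa
P_wf = 16.173 MPa


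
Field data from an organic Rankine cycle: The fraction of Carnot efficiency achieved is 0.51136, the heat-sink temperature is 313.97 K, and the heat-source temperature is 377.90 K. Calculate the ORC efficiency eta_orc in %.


eta_orc = (1 - Tc/Th) * f * 100
eta_orc = (1 - 313.97/377.90) * 0.51136 * 100
eta_orc = 8.6508 %


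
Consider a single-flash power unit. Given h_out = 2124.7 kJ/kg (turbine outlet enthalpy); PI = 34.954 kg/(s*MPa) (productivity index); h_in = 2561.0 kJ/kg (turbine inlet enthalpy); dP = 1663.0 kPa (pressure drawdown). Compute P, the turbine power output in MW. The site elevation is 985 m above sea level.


Step 1: mdot = PI * dP / 1000 = 34.954 * 1663.0 / 1000 = 58.12850 kg/s
Step 2: P = mdot*(h_in - h_out)/1000 = 58.12850*(2561.0 - 2124.7)/1000 = 25.361 MW
P = 25.361 MW


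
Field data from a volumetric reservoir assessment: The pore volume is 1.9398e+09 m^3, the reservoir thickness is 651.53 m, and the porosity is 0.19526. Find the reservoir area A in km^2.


A = Vp / (1e6 * hr * phi)
A = 1.9398e+09 / (1e6 * 651.53 * 0.19526)
A = 15.248 km^2


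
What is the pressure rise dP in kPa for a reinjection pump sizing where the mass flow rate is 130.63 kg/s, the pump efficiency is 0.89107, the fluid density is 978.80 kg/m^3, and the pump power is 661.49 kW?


dP = P_pump * rho * eta / mdot
dP = 661.49 * 978.80 * 0.89107 / 130.63
dP = 4416.6 kPa


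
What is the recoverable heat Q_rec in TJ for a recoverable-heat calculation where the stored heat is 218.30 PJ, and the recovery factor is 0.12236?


Q_rec = Q_s * RF
Q_rec = 218.30 * 0.12236
Q_rec = 26.71119 PJ
Convert: 26.71119 PJ * 1000.0 = 26711 TJ
Q_rec = 26711 TJ


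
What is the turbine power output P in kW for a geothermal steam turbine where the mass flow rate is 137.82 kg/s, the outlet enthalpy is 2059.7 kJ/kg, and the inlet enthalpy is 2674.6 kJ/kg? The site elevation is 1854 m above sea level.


P = mdot * (h_in - h_out) / 1000
P = 137.82 * (2674.6 - 2059.7) / 1000
P = 84.74552 MW
Convert: 84.74552 MW * 1000.0 = 84746 kW
P = 84746 kW


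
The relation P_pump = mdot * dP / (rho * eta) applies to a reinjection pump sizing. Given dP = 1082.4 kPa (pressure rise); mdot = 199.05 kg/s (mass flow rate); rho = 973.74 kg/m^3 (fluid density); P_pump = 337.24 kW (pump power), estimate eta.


eta = mdot * dP / (rho * P_pump)
eta = 199.05 * 1082.4 / (973.74 * 337.24)
eta = 0.65610


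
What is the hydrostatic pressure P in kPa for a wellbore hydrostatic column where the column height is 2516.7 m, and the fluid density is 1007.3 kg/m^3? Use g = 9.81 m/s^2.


P = rho * g * h / 1e6
P = 1007.3 * 9.81 * 2516.7 / 1e6
P = 24.86906 MPa
Convert: 24.86906 MPa * 1000.0 = 24869 kPa
P = 24869 kPa


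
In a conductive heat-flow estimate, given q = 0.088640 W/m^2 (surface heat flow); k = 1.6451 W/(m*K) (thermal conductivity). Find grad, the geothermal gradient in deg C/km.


grad = q * 1000 / k
grad = 0.088640 * 1000 / 1.6451
grad = 53.881 deg C/km


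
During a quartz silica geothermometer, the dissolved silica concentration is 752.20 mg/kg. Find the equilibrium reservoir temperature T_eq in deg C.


T_eq = 1309 / (5.19 - log10(SiO2)) - 273.15
T_eq = 1309 / (5.19 - log10(752.20)) - 273.15
T_eq = 292.62 deg C


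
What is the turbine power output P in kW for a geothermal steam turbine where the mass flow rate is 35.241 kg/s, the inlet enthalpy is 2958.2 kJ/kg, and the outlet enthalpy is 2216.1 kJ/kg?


P = mdot * (h_in - h_out) / 1000
P = 35.241 * (2958.2 - 2216.1) / 1000
P = 26.15235 MW
Convert: 26.15235 MW * 1000.0 = 26152 kW
P = 26152 kW


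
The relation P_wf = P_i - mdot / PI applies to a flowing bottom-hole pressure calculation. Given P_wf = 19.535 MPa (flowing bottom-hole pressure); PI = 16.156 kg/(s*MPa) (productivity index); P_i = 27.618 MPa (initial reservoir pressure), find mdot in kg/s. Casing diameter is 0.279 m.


mdot = (P_i - P_wf) * PI
mdot = (27.618 - 19.535) * 16.156
mdot = 130.59 kg/s


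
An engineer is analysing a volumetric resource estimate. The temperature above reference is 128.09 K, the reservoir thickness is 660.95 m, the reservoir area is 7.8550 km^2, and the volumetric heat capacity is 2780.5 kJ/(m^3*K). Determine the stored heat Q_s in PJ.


Step 1: Vr = A*1e6*hr = 7.855*1e6*660.95 = 5.191762e+09 m^3
Step 2: Q_s = Vr*rhoc*dT/1e12 = 5.191762e+09*2780.5*128.09/1e12 = 1849.1 PJ
Q_s = 1849.1 PJ


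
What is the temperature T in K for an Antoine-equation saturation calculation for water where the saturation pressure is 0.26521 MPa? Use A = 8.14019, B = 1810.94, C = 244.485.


T = B / (A - log10(P_sat * 760 / 0.101325)) - C
T = 1810.94 / (8.14019 - log10(0.26521 * 760 / 0.101325)) - 244.485
T = 129.5600 deg C
Convert to K: 129.5600 + 273.15 = 402.71 K
T = 402.71 K


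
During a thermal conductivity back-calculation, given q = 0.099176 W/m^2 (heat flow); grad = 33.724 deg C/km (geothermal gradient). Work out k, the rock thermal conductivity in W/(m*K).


k = q / (grad / 1000)
k = 0.099176 / (33.724 / 1000)
k = 2.9408 W/(m*K)


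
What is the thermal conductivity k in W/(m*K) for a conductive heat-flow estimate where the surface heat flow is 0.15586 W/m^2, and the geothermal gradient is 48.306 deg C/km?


k = q * 1000 / grad
k = 0.15586 * 1000 / 48.306
k = 3.2265 W/(m*K)


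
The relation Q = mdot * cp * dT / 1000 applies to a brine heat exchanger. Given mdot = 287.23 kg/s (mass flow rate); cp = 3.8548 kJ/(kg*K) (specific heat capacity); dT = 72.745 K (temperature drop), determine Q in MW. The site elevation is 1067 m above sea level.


Q = mdot * cp * dT / 1000
Q = 287.23 * 3.8548 * 72.745 / 1000
Q = 80.544 MW


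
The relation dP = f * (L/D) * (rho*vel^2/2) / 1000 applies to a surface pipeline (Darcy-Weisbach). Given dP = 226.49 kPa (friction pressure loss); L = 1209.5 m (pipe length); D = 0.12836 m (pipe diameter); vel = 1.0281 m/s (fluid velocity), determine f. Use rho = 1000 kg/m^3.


f = dP*1000 / ((L/D)*(rho*vel^2/2))
f = 226.49*1000 / ((1209.5/0.12836)*(1000*1.0281^2/2))
f = 0.045481


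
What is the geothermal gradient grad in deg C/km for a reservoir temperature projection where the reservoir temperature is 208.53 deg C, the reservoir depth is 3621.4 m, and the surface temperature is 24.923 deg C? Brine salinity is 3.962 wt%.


grad = (T_res - T_surf) / d * 1000
grad = (208.53 - 24.923) / 3621.4 * 1000
grad = 50.701 deg C/km


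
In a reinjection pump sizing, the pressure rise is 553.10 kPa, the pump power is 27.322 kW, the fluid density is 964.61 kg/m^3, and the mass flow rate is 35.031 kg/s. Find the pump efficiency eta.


eta = mdot * dP / (rho * P_pump)
eta = 35.031 * 553.10 / (964.61 * 27.322)
eta = 0.73518


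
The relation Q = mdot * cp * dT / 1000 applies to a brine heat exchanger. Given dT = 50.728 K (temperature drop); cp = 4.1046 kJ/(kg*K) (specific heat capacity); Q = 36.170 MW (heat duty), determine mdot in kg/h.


mdot = Q * 1000 / (cp * dT)
mdot = 36.170 * 1000 / (4.1046 * 50.728)
mdot = 173.7120 kg/s
Convert: 173.7120 kg/s * 3600.0 = 6.2536e+05 kg/h
mdot = 6.2536e+05 kg/h


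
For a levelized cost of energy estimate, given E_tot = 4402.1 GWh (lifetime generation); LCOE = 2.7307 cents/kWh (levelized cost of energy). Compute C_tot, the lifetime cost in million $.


C_tot = LCOE / 100 * E_tot
C_tot = 2.7307 / 100 * 4402.1
C_tot = 120.21 million $


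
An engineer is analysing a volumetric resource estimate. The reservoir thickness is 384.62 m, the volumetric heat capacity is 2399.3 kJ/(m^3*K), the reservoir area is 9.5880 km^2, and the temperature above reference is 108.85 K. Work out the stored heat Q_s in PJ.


Step 1: Vr = A*1e6*hr = 9.588*1e6*384.62 = 3.687737e+09 m^3
Step 2: Q_s = Vr*rhoc*dT/1e12 = 3.687737e+09*2399.3*108.85/1e12 = 963.10 PJ
Q_s = 963.10 PJ


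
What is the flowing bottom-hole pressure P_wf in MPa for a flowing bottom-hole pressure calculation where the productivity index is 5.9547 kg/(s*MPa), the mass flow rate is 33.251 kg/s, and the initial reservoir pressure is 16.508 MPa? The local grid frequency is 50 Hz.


P_wf = P_i - mdot / PI
P_wf = 16.508 - 33.251 / 5.9547
P_wf = 10.924 MPa


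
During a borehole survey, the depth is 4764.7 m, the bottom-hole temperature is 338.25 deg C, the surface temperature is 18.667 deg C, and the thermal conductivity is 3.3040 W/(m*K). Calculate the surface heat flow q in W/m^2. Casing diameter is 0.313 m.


Step 1: grad = (T_d - T_surf)/d * 1000 = (338.25 - 18.667)/4764.7 * 1000 = 67.07306 deg C/km
Step 2: q = k * grad / 1000 = 3.304 * 67.07306 / 1000 = 0.22161 W/m^2
q = 0.22161 W/m^2


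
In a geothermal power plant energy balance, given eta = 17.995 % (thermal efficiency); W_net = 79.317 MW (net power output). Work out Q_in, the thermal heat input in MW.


Q_in = W_net / (eta / 100)
Q_in = 79.317 / (17.995 / 100)
Q_in = 440.77 MW


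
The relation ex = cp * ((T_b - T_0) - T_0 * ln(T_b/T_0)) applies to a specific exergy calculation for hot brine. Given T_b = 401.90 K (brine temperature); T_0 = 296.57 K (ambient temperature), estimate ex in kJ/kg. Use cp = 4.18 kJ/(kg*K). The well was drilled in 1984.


ex = cp * ((T_b - T_0) - T_0 * ln(T_b/T_0))
ex = 4.18 * ((401.90 - 296.57) - 296.57 * ln(401.90/296.57))
ex = 63.521 kJ/kg


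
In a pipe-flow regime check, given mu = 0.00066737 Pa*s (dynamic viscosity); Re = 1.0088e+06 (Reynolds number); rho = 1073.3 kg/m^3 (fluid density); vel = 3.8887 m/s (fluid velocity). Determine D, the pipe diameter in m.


D = Re * mu / (rho * vel)
D = 1.0088e+06 * 0.00066737 / (1073.3 * 3.8887)
D = 0.16130 m


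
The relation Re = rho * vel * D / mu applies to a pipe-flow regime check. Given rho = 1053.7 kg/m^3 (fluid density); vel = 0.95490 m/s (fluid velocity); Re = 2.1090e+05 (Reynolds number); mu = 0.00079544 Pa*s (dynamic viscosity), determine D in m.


D = Re * mu / (rho * vel)
D = 2.1090e+05 * 0.00079544 / (1053.7 * 0.95490)
D = 0.16673 m


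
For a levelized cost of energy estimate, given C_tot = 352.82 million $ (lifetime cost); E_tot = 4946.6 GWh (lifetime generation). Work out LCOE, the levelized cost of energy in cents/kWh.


LCOE = C_tot / E_tot * 100
LCOE = 352.82 / 4946.6 * 100
LCOE = 7.1326 cents/kWh


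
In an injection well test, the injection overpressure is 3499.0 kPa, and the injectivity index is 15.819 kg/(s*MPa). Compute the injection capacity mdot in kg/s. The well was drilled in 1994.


mdot = II * dP / 1000
mdot = 15.819 * 3499.0 / 1000
mdot = 55.351 kg/s


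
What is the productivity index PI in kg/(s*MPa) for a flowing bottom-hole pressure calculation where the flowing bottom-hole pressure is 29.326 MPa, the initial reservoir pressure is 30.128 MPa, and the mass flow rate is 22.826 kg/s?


PI = mdot / (P_i - P_wf)
PI = 22.826 / (30.128 - 29.326)
PI = 28.461 kg/(s*MPa)


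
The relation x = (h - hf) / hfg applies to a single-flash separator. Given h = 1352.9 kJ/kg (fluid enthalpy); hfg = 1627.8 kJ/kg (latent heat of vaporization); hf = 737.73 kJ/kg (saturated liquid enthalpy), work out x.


x = (h - hf) / hfg
x = (1352.9 - 737.73) / 1627.8
x = 0.37791


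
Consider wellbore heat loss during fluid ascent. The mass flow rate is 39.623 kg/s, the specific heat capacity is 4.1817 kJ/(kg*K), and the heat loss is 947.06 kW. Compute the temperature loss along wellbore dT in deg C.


dT = Q_loss / (mdot * cp)
dT = 947.06 / (39.623 * 4.1817)
dT = 5.715803 K
Convert (temperature difference, 1 K = 1 deg C): 5.715803 K = 5.715803 deg C
dT = 5.7158 deg C


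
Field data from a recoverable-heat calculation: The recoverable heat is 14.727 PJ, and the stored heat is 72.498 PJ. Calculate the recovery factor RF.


RF = Q_rec / Q_s
RF = 14.727 / 72.498
RF = 0.20314


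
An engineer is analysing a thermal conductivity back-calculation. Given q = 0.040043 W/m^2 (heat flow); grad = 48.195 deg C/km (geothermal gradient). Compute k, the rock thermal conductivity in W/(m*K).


k = q / (grad / 1000)
k = 0.040043 / (48.195 / 1000)
k = 0.83085 W/(m*K)


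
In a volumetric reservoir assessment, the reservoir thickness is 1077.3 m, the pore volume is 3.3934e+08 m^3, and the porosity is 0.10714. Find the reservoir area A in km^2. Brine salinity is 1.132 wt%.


A = Vp / (1e6 * hr * phi)
A = 3.3934e+08 / (1e6 * 1077.3 * 0.10714)
A = 2.9400 km^2


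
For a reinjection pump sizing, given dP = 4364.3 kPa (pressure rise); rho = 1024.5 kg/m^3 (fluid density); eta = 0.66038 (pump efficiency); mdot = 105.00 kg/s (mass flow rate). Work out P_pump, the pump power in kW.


P_pump = mdot * dP / (rho * eta)
P_pump = 105.00 * 4364.3 / (1024.5 * 0.66038)
P_pump = 677.33 kW


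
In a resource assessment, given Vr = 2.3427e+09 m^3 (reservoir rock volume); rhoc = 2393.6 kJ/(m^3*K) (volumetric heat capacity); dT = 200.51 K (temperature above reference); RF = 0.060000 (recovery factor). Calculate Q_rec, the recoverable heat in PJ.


Step 1: Q_s = Vr*rhoc*dT/1e12 = 2.3427e+09*2393.6*200.51/1e12 = 1124.357 PJ
Step 2: Q_rec = Q_s * RF = 1124.357 * 0.06 = 67.461 PJ
Q_rec = 67.461 PJ


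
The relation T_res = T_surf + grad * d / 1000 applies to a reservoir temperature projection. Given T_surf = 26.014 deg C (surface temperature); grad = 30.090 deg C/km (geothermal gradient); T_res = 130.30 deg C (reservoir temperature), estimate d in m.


d = (T_res - T_surf) / grad * 1000
d = (130.30 - 26.014) / 30.090 * 1000
d = 3465.8 m


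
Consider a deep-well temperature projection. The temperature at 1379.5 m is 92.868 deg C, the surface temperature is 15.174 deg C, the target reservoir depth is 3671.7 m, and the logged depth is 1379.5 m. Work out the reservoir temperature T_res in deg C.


Step 1: grad = (T_d1 - T_surf)/d1 * 1000 = (92.868 - 15.174)/1379.5 * 1000 = 56.32041 deg C/km
Step 2: T_res = T_surf + grad*d2/1000 = 15.174 + 56.32041*3671.7/1000 = 221.97 deg C
T_res = 221.97 deg C


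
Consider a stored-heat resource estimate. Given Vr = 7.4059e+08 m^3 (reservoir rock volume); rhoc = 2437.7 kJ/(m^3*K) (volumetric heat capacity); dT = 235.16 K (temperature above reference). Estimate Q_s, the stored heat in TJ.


Q_s = Vr * rhoc * dT / 1e12
Q_s = 7.4059e+08 * 2437.7 * 235.16 / 1e12
Q_s = 424.5429 PJ
Convert: 424.5429 PJ * 1000.0 = 4.2454e+05 TJ
Q_s = 4.2454e+05 TJ


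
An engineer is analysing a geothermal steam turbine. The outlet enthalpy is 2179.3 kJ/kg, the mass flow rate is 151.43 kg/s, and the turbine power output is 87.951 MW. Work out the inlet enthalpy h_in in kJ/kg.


h_in = h_out + P * 1000 / mdot
h_in = 2179.3 + 87.951 * 1000 / 151.43
h_in = 2760.1 kJ/kg


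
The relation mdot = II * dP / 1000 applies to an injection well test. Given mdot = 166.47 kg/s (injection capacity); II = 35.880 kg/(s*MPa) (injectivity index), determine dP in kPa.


dP = mdot * 1000 / II
dP = 166.47 * 1000 / 35.880
dP = 4639.6 kPa


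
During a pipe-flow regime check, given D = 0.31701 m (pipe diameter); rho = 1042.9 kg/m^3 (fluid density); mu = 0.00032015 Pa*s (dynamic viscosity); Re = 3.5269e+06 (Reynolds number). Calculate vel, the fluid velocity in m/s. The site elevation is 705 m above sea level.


vel = Re * mu / (rho * D)
vel = 3.5269e+06 * 0.00032015 / (1042.9 * 0.31701)
vel = 3.4153 m/s


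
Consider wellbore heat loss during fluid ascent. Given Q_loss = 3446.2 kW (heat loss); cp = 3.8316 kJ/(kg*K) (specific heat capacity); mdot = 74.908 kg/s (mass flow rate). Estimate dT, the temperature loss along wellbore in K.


dT = Q_loss / (mdot * cp)
dT = 3446.2 / (74.908 * 3.8316)
dT = 12.007 K


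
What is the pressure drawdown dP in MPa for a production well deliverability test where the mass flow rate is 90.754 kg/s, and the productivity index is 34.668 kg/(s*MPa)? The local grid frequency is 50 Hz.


dP = mdot * 1000 / PI
dP = 90.754 * 1000 / 34.668
dP = 2617.803 kPa
Convert: 2617.803 kPa * 0.001 = 2.6178 MPa
dP = 2.6178 MPa


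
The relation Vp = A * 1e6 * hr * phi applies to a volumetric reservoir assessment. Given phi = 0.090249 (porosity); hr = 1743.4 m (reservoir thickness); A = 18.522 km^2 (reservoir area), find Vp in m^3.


Vp = A * 1e6 * hr * phi
Vp = 18.522 * 1e6 * 1743.4 * 0.090249
Vp = 2.9143e+09 m^3


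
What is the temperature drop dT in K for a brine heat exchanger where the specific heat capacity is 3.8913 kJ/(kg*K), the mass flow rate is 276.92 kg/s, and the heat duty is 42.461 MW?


dT = Q * 1000 / (mdot * cp)
dT = 42.461 * 1000 / (276.92 * 3.8913)
dT = 39.404 K


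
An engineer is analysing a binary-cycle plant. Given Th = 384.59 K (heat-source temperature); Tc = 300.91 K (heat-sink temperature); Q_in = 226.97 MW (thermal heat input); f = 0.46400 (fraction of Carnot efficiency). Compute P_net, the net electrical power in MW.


Step 1: eta = (1 - Tc/Th)*f = (1 - 300.91/384.59)*0.464 = 0.1009582
Step 2: P_net = eta * Q_in = 0.1009582 * 226.97 = 22.914 MW
P_net = 22.914 MW


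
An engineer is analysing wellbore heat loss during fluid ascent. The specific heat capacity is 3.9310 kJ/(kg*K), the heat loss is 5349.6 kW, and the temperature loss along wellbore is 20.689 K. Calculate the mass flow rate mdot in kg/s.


mdot = Q_loss / (cp * dT)
mdot = 5349.6 / (3.9310 * 20.689)
mdot = 65.778 kg/s


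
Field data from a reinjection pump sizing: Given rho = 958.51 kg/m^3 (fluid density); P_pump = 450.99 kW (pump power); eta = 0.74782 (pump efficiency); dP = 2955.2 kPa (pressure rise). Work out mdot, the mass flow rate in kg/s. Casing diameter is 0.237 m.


mdot = P_pump * rho * eta / dP
mdot = 450.99 * 958.51 * 0.74782 / 2955.2
mdot = 109.39 kg/s


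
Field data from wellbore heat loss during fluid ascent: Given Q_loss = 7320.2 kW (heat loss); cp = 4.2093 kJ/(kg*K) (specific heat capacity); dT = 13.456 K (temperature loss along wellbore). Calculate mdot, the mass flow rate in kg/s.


mdot = Q_loss / (cp * dT)
mdot = 7320.2 / (4.2093 * 13.456)
mdot = 129.24 kg/s


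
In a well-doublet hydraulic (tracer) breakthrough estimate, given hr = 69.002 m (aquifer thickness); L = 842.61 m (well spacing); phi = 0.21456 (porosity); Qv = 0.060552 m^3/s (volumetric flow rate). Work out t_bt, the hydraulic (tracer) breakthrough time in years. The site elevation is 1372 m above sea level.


t_bt = pi * hr * phi * L^2 / (3 * Qv) / (365.25*86400)
t_bt = pi * 69.002 * 0.21456 * 842.61^2 / (3 * 0.060552) / (365.25*86400)
t_bt = 5.7605 years


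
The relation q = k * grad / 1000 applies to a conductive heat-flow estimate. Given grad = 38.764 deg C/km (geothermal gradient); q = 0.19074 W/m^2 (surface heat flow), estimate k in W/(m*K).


k = q * 1000 / grad
k = 0.19074 * 1000 / 38.764
k = 4.9205 W/(m*K)


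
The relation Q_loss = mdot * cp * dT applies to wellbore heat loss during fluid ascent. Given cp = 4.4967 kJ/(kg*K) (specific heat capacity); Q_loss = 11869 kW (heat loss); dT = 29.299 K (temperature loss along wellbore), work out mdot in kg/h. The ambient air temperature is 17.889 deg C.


mdot = Q_loss / (cp * dT)
mdot = 11869 / (4.4967 * 29.299)
mdot = 90.08810 kg/s
Convert: 90.08810 kg/s * 3600.0 = 3.2432e+05 kg/h
mdot = 3.2432e+05 kg/h


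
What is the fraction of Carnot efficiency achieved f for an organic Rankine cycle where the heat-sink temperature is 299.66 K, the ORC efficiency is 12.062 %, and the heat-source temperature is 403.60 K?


f = (eta_orc/100) / (1 - Tc/Th)
f = (12.062/100) / (1 - 299.66/403.60)
f = 0.46837


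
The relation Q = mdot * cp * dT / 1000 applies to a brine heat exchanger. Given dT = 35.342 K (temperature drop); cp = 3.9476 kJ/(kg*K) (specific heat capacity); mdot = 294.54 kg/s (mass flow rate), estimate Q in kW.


Q = mdot * cp * dT / 1000
Q = 294.54 * 3.9476 * 35.342 / 1000
Q = 41.09307 MW
Convert: 41.09307 MW * 1000.0 = 41093 kW
Q = 41093 kW


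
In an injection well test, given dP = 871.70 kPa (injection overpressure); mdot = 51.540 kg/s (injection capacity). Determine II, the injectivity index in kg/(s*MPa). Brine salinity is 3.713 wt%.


II = mdot * 1000 / dP
II = 51.540 * 1000 / 871.70
II = 59.126 kg/(s*MPa)


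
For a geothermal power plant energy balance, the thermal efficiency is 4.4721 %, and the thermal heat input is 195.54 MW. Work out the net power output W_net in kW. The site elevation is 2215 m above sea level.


W_net = eta / 100 * Q_in
W_net = 4.4721 / 100 * 195.54
W_net = 8.744744 MW
Convert: 8.744744 MW * 1000.0 = 8744.7 kW
W_net = 8744.7 kW


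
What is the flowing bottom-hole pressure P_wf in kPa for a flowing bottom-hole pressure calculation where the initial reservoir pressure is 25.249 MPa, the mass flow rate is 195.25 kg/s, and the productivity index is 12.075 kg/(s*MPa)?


P_wf = P_i - mdot / PI
P_wf = 25.249 - 195.25 / 12.075
P_wf = 9.079228 MPa
Convert: 9.079228 MPa * 1000.0 = 9079.2 kPa
P_wf = 9079.2 kPa


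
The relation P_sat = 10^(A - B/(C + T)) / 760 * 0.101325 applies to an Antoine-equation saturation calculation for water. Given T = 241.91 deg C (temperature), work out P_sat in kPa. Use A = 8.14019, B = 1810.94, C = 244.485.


P_sat = 10^(A - B/(C + T)) / 760 * 0.101325
P_sat = 10^(8.14019 - 1810.94/(244.485 + 241.91)) / 760 * 0.101325
P_sat = 3.482612 MPa
Convert: 3.482612 MPa * 1000.0 = 3482.6 kPa
P_sat = 3482.6 kPa


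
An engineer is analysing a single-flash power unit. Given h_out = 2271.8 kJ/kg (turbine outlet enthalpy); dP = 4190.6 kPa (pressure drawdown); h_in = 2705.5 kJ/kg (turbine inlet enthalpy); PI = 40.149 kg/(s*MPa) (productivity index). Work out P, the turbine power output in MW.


Step 1: mdot = PI * dP / 1000 = 40.149 * 4190.6 / 1000 = 168.2484 kg/s
Step 2: P = mdot*(h_in - h_out)/1000 = 168.2484*(2705.5 - 2271.8)/1000 = 72.969 MW
P = 72.969 MW


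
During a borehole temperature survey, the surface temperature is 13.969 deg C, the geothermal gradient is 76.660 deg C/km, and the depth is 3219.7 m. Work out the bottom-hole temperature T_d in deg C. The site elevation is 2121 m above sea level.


T_d = T_surf + grad * d / 1000
T_d = 13.969 + 76.660 * 3219.7 / 1000
T_d = 260.79 deg C


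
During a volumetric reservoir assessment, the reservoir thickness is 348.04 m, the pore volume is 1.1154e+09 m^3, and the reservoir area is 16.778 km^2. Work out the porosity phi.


phi = Vp / (A * 1e6 * hr)
phi = 1.1154e+09 / (16.778 * 1e6 * 348.04)
phi = 0.19101


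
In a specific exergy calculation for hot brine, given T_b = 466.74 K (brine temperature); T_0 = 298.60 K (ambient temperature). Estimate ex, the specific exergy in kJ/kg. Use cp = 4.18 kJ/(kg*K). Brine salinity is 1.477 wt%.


ex = cp * ((T_b - T_0) - T_0 * ln(T_b/T_0))
ex = 4.18 * ((466.74 - 298.60) - 298.60 * ln(466.74/298.60))
ex = 145.32 kJ/kg


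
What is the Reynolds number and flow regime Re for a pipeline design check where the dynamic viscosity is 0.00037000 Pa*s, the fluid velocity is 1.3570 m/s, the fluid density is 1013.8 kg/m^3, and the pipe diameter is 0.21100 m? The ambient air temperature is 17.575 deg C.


Step 1: Re = rho*vel*D/mu = 1013.8*1.357*0.211/0.00037 = 7.8454e+05
Step 2: Re = 7.8454e+05 > 4000, so flow is turbulent.
Re = 7.8454e+05 (turbulent)


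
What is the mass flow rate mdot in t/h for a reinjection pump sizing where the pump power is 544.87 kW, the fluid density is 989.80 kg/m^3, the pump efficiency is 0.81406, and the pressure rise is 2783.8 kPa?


mdot = P_pump * rho * eta / dP
mdot = 544.87 * 989.80 * 0.81406 / 2783.8
mdot = 157.7098 kg/s
Convert: 157.7098 kg/s * 3.6 = 567.76 t/h
mdot = 567.76 t/h


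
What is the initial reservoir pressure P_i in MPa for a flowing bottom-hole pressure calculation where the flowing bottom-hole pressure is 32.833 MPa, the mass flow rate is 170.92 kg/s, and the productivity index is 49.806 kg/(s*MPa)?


P_i = P_wf + mdot / PI
P_i = 32.833 + 170.92 / 49.806
P_i = 36.265 MPa


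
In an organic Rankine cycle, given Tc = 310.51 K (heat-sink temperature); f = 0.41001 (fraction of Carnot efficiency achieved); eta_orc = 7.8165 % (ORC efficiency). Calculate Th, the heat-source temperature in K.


Th = Tc / (1 - (eta_orc/100)/f)
Th = 310.51 / (1 - (7.8165/100)/0.41001)
Th = 383.65 K


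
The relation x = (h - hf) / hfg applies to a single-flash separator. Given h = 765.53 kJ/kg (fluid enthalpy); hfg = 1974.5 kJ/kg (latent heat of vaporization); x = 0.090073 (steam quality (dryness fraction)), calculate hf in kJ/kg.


hf = h - x * hfg
hf = 765.53 - 0.090073 * 1974.5
hf = 587.68 kJ/kg


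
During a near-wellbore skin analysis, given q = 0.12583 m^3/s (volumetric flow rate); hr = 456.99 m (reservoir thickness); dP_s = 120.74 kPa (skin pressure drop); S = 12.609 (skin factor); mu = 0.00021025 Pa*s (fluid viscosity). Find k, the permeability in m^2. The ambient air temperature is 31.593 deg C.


k = S*q*mu / (2*pi*dP_s*1000*hr)
k = 12.609*0.12583*0.00021025 / (2*pi*120.74*1000*456.99)
k = 9.6220e-13 m^2


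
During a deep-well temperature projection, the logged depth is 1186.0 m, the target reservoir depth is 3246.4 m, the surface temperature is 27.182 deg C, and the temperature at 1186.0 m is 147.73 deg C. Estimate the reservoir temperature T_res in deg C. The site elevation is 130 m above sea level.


Step 1: grad = (T_d1 - T_surf)/d1 * 1000 = (147.73 - 27.182)/1186.0 * 1000 = 101.6425 deg C/km
Step 2: T_res = T_surf + grad*d2/1000 = 27.182 + 101.6425*3246.4/1000 = 357.15 deg C
T_res = 357.15 deg C


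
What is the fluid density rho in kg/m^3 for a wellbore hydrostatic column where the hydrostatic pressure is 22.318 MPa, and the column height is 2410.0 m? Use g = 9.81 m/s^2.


rho = P * 1e6 / (g * h)
rho = 22.318 * 1e6 / (9.81 * 2410.0)
rho = 943.99 kg/m^3


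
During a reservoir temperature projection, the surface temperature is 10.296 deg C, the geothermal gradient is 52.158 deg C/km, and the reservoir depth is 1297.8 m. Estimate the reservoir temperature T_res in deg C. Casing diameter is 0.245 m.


T_res = T_surf + grad * d / 1000
T_res = 10.296 + 52.158 * 1297.8 / 1000
T_res = 77.987 deg C


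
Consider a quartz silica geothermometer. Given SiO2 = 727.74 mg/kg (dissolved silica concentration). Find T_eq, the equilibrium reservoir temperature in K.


T_eq = 1309 / (5.19 - log10(SiO2)) - 273.15
T_eq = 1309 / (5.19 - log10(727.74)) - 273.15
T_eq = 289.1295 deg C
Convert to K: 289.1295 + 273.15 = 562.28 K
T_eq = 562.28 K


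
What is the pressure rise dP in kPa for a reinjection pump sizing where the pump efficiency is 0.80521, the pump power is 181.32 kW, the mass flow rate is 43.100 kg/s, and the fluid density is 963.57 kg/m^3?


dP = P_pump * rho * eta / mdot
dP = 181.32 * 963.57 * 0.80521 / 43.100
dP = 3264.1 kPa


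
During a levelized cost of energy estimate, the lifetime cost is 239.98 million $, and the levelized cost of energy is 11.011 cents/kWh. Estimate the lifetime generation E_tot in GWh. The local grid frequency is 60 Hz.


E_tot = C_tot / LCOE * 100
E_tot = 239.98 / 11.011 * 100
E_tot = 2179.5 GWh


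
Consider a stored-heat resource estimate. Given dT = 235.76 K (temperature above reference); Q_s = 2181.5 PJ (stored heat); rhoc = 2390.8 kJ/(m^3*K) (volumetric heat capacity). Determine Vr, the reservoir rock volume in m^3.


Vr = Q_s * 1e12 / (rhoc * dT)
Vr = 2181.5 * 1e12 / (2390.8 * 235.76)
Vr = 3.8703e+09 m^3


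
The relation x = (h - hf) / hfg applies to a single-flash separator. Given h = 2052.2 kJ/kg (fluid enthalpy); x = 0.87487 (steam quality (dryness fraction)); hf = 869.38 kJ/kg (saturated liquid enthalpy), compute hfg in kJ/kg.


hfg = (h - hf) / x
hfg = (2052.2 - 869.38) / 0.87487
hfg = 1352.0 kJ/kg


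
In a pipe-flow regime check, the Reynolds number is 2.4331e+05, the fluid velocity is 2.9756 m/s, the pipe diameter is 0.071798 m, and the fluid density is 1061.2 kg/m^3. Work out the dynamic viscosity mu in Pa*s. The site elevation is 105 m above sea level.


mu = rho * vel * D / Re
mu = 1061.2 * 2.9756 * 0.071798 / 2.4331e+05
mu = 0.00093180 Pa*s


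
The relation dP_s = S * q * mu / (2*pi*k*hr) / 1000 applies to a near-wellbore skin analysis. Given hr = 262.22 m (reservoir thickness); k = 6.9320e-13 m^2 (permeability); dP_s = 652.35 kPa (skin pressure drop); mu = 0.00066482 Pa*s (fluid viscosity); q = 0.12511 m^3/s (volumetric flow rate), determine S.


S = dP_s * 1000 * 2*pi*k*hr / (q*mu)
S = 652.35 * 1000 * 2*pi*6.9320e-13*262.22 / (0.12511*0.00066482)
S = 8.9575


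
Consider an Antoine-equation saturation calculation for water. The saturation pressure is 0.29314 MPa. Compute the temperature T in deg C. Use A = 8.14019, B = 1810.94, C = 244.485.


T = B / (A - log10(P_sat * 760 / 0.101325)) - C
T = 1810.94 / (8.14019 - log10(0.29314 * 760 / 0.101325)) - 244.485
T = 132.95 deg C


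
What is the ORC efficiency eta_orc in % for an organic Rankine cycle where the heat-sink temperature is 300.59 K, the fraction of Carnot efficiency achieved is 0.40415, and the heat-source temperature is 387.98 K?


eta_orc = (1 - Tc/Th) * f * 100
eta_orc = (1 - 300.59/387.98) * 0.40415 * 100
eta_orc = 9.1032 %


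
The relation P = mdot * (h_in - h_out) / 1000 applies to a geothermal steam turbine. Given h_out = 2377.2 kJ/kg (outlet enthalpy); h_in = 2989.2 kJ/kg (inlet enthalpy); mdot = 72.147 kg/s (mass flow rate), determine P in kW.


P = mdot * (h_in - h_out) / 1000
P = 72.147 * (2989.2 - 2377.2) / 1000
P = 44.15396 MW
Convert: 44.15396 MW * 1000.0 = 44154 kW
P = 44154 kW


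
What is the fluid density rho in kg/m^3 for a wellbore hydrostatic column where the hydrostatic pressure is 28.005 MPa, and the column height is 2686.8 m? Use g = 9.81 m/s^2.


rho = P * 1e6 / (g * h)
rho = 28.005 * 1e6 / (9.81 * 2686.8)
rho = 1062.5 kg/m^3


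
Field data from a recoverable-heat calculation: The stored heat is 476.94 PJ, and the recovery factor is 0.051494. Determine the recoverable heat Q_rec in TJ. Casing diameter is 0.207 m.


Q_rec = Q_s * RF
Q_rec = 476.94 * 0.051494
Q_rec = 24.55955 PJ
Convert: 24.55955 PJ * 1000.0 = 24560 TJ
Q_rec = 24560 TJ


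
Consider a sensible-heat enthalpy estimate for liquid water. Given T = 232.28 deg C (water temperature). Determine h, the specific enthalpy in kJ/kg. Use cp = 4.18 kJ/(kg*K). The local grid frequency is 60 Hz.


h = cp * T
h = 4.18 * 232.28
h = 970.93 kJ/kg


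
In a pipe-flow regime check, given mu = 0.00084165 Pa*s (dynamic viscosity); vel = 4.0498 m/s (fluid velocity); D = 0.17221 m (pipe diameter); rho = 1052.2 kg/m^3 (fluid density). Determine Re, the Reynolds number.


Re = rho * vel * D / mu
Re = 1052.2 * 4.0498 * 0.17221 / 0.00084165
Re = 8.7188e+05


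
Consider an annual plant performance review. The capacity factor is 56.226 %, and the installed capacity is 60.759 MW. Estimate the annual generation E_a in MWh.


E_a = CF / 100 * cap * 8760
E_a = 56.226 / 100 * 60.759 * 8760
E_a = 2.9926e+05 MWh


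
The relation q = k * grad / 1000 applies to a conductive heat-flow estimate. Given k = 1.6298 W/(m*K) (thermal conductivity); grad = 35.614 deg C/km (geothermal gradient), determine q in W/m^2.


q = k * grad / 1000
q = 1.6298 * 35.614 / 1000
q = 0.058044 W/m^2


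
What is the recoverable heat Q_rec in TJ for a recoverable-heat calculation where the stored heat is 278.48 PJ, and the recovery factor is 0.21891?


Q_rec = Q_s * RF
Q_rec = 278.48 * 0.21891
Q_rec = 60.96206 PJ
Convert: 60.96206 PJ * 1000.0 = 60962 TJ
Q_rec = 60962 TJ


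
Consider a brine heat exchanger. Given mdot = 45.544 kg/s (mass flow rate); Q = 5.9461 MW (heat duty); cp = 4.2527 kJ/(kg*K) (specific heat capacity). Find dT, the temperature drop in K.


dT = Q * 1000 / (mdot * cp)
dT = 5.9461 * 1000 / (45.544 * 4.2527)
dT = 30.700 K


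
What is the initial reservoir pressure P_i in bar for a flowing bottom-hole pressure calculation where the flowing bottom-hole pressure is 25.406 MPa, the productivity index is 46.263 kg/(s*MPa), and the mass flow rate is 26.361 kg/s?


P_i = P_wf + mdot / PI
P_i = 25.406 + 26.361 / 46.263
P_i = 25.97581 MPa
Convert: 25.97581 MPa * 10.0 = 259.76 bar
P_i = 259.76 bar


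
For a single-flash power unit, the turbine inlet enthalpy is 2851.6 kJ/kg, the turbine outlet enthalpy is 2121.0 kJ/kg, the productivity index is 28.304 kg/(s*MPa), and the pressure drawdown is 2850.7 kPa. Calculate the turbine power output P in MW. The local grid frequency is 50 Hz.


Step 1: mdot = PI * dP / 1000 = 28.304 * 2850.7 / 1000 = 80.68621 kg/s
Step 2: P = mdot*(h_in - h_out)/1000 = 80.68621*(2851.6 - 2121.0)/1000 = 58.949 MW
P = 58.949 MW


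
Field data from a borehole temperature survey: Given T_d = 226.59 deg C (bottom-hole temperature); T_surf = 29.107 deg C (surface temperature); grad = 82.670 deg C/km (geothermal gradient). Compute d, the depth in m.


d = (T_d - T_surf) / grad * 1000
d = (226.59 - 29.107) / 82.670 * 1000
d = 2388.8 m


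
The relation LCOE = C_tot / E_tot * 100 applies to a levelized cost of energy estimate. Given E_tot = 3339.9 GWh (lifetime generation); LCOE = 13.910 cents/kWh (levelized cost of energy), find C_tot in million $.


C_tot = LCOE / 100 * E_tot
C_tot = 13.910 / 100 * 3339.9
C_tot = 464.58 million $
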